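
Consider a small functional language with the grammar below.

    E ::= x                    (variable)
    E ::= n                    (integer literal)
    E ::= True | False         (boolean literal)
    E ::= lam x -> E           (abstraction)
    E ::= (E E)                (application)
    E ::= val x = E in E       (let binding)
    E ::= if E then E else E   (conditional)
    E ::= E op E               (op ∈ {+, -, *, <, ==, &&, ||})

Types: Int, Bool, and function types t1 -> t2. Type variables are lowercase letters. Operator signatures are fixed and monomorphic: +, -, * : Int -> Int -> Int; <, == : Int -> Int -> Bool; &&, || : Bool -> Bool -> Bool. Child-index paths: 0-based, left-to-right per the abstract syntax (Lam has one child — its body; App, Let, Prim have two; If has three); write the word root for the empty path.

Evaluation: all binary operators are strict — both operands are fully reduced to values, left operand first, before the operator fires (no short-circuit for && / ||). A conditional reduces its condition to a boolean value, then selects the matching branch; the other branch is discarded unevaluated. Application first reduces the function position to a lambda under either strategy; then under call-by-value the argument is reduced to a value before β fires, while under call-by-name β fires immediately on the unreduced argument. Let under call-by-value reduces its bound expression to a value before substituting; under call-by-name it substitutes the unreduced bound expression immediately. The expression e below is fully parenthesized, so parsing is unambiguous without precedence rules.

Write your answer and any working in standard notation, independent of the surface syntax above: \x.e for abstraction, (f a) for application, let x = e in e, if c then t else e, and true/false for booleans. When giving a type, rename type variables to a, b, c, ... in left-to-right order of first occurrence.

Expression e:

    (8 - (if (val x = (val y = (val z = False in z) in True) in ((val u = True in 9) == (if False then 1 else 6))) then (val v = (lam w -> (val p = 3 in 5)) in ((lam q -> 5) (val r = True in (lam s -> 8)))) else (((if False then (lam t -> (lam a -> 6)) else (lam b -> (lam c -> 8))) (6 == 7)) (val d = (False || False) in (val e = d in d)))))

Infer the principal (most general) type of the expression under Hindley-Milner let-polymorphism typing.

Answer: Int

Working:
  unify Int ~ Int
let z : Bool
z : Bool
let y : Bool
let x : Bool
let u : Bool
  unify Int ~ Int
  unify Bool ~ Bool
  unify Int ~ Int
  unify Int ~ Int
  unify Bool ~ Bool
let p : Int
\w._ : a -> Int
let v : forall. a -> Int
\q._ : b -> Int
let r : Bool
\s._ : c -> Int
  unify b -> Int ~ (c -> Int) -> d
  unify b ~ c -> Int
  unify Int ~ d
_ _ : Int
  unify Bool ~ Bool
\a._ : f -> Int
\t._ : e -> f -> Int
\c._ : h -> Int
\b._ : g -> h -> Int
  unify e -> f -> Int ~ g -> h -> Int
  unify e ~ g
  unify f -> Int ~ h -> Int
  unify f ~ h
  unify Int ~ Int
  unify Int ~ Int
  unify Int ~ Int
  unify g -> h -> Int ~ Bool -> i
  unify g ~ Bool
  unify h -> Int ~ i
_ _ : h -> Int
  unify Bool ~ Bool
  unify Bool ~ Bool
let d : Bool
d : Bool
let e : Bool
d : Bool
  unify h -> Int ~ Bool -> j
  unify h ~ Bool
  unify Int ~ j
_ _ : Int
  unify Int ~ Int
  unify Int ~ Int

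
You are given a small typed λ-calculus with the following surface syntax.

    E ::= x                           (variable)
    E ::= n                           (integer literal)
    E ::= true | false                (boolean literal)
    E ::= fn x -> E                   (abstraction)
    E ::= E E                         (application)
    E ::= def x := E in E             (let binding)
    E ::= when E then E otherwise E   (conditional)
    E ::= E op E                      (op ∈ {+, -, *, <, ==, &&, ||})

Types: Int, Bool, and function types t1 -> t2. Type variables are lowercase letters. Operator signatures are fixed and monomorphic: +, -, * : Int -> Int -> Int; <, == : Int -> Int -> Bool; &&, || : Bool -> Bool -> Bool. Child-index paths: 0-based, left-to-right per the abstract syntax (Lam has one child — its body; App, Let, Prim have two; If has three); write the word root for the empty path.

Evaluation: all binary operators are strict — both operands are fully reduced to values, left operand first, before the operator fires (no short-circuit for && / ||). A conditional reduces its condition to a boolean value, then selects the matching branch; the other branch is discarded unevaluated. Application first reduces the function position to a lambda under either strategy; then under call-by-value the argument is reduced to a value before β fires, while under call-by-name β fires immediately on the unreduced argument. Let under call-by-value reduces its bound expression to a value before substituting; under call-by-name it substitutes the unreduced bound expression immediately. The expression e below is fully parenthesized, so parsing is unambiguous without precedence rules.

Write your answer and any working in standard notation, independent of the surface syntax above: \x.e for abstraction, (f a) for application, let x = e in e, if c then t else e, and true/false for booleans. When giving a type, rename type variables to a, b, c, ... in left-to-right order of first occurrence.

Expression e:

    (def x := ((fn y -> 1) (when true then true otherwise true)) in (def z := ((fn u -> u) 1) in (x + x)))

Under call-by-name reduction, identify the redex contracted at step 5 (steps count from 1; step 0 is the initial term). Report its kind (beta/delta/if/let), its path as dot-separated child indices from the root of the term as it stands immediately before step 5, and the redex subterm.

Answer: delta at root : (1 + 1)

Working:
step 0: (let x = ((\y.1) (if true then true else true)) in (let z = ((\u.u) 1) in (x + x)))
step 1: [let@root] (let z = ((\u.u) 1) in (((\y.1) (if true then true else true)) + ((\y.1) (if true then true else true))))
step 2: [let@root] (((\y.1) (if true then true else true)) + ((\y.1) (if true then true else true)))
step 3: [beta@0] (1 + ((\y.1) (if true then true else true)))
step 4: [beta@1] (1 + 1)
step 5: [delta@root] 2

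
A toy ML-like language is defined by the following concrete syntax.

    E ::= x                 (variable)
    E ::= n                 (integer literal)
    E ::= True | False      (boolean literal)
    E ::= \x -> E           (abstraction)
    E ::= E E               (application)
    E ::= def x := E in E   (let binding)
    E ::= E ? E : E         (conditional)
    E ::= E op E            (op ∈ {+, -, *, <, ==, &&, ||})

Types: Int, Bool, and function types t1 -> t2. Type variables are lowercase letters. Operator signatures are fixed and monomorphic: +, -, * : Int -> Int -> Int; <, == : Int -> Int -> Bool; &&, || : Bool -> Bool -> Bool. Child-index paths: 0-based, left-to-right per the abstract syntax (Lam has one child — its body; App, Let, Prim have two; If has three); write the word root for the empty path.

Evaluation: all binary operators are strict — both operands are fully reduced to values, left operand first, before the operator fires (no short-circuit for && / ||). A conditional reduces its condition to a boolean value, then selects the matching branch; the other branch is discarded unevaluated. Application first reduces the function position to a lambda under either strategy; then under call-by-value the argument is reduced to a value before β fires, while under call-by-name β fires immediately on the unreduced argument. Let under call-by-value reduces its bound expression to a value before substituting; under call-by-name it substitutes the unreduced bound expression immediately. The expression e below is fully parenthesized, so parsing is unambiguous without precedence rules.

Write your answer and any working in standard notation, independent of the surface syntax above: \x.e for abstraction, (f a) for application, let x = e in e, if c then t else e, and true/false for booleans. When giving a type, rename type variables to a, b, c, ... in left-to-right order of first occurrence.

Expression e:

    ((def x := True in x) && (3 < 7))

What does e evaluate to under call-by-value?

Answer: true

Working:
step 0: ((let x = true in x) && (3 < 7))
step 1: [let@0] (true && (3 < 7))
step 2: [delta@1] (true && true)
step 3: [delta@root] true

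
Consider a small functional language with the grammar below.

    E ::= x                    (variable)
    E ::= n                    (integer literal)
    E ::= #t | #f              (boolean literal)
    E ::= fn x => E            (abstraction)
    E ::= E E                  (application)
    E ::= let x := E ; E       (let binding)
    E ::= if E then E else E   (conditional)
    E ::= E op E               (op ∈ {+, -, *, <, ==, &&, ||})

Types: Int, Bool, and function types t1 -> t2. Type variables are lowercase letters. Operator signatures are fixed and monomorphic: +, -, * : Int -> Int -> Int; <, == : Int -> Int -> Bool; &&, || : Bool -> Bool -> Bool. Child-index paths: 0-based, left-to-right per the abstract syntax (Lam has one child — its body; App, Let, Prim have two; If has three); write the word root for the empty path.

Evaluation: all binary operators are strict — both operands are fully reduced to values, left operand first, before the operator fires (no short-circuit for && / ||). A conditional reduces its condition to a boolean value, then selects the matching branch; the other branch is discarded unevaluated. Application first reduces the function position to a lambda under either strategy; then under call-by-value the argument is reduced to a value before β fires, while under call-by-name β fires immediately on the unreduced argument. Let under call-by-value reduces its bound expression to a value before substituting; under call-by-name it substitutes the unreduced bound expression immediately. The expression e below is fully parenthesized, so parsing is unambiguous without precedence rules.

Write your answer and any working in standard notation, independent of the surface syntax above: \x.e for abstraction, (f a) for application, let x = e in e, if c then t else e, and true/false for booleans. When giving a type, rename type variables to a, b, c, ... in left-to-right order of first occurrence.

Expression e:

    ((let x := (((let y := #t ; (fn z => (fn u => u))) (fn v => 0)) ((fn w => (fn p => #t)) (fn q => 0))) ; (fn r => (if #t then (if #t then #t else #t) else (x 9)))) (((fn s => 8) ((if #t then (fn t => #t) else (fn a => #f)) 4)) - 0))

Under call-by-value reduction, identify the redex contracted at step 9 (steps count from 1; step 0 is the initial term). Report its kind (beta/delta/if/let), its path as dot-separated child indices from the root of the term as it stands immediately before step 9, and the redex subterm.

Trace:
step 0: ((let x = (((let y = true in (\z.(\u.u))) (\v.0)) ((\w.(\p.true)) (\q.0))) in (\r.(if true then (if true then true else true) else (x 9)))) (((\s.8) ((if true then (\t.true) else (\a.false)) 4)) - 0))
step 1: [let@0.0.0.0] ((let x = (((\z.(\u.u)) (\v.0)) ((\w.(\p.true)) (\q.0))) in (\r.(if true then (if true then true else true) else (x 9)))) (((\s.8) ((if true then (\t.true) else (\a.false)) 4)) - 0))
step 2: [beta@0.0.0] ((let x = ((\u.u) ((\w.(\p.true)) (\q.0))) in (\r.(if true then (if true then true else true) else (x 9)))) (((\s.8) ((if true then (\t.true) else (\a.false)) 4)) - 0))
step 3: [beta@0.0.1] ((let x = ((\u.u) (\p.true)) in (\r.(if true then (if true then true else true) else (x 9)))) (((\s.8) ((if true then (\t.true) else (\a.false)) 4)) - 0))
step 4: [beta@0.0] ((let x = (\p.true) in (\r.(if true then (if true then true else true) else (x 9)))) (((\s.8) ((if true then (\t.true) else (\a.false)) 4)) - 0))
step 5: [let@0] ((\r.(if true then (if true then true else true) else ((\p.true) 9))) (((\s.8) ((if true then (\t.true) else (\a.false)) 4)) - 0))
step 6: [if@1.0.1.0] ((\r.(if true then (if true then true else true) else ((\p.true) 9))) (((\s.8) ((\t.true) 4)) - 0))
step 7: [beta@1.0.1] ((\r.(if true then (if true then true else true) else ((\p.true) 9))) (((\s.8) true) - 0))
step 8: [beta@1.0] ((\r.(if true then (if true then true else true) else ((\p.true) 9))) (8 - 0))
step 9: [delta@1] ((\r.(if true then (if true then true else true) else ((\p.true) 9))) 8)

Answer: delta at 1 : (8 - 0)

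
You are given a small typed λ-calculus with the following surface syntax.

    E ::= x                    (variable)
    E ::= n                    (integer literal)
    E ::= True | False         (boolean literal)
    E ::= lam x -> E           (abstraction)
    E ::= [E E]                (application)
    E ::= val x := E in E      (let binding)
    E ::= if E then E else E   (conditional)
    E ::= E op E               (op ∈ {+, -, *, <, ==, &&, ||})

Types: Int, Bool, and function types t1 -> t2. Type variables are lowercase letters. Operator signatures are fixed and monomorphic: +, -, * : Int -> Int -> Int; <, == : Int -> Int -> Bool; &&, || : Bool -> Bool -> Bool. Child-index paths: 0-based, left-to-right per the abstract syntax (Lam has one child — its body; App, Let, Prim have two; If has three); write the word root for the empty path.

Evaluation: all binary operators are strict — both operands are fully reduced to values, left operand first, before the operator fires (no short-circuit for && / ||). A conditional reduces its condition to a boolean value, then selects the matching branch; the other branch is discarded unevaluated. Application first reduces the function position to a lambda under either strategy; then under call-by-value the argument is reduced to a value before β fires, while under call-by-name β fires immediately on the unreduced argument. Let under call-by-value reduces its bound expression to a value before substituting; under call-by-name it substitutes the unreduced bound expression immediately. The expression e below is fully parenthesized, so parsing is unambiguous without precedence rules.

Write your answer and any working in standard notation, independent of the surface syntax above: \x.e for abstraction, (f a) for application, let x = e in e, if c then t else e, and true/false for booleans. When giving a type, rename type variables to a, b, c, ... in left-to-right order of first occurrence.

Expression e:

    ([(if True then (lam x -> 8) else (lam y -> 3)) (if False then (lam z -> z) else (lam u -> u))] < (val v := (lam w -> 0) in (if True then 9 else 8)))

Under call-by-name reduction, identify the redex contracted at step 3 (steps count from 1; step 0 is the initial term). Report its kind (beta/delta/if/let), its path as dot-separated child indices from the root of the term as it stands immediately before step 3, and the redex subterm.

Trace:
step 0: (((if true then (\x.8) else (\y.3)) (if false then (\z.z) else (\u.u))) < (let v = (\w.0) in (if true then 9 else 8)))
step 1: [if@0.0] (((\x.8) (if false then (\z.z) else (\u.u))) < (let v = (\w.0) in (if true then 9 else 8)))
step 2: [beta@0] (8 < (let v = (\w.0) in (if true then 9 else 8)))
step 3: [let@1] (8 < (if true then 9 else 8))

Answer: let at 1 : (let v = (\w.0) in (if true then 9 else 8))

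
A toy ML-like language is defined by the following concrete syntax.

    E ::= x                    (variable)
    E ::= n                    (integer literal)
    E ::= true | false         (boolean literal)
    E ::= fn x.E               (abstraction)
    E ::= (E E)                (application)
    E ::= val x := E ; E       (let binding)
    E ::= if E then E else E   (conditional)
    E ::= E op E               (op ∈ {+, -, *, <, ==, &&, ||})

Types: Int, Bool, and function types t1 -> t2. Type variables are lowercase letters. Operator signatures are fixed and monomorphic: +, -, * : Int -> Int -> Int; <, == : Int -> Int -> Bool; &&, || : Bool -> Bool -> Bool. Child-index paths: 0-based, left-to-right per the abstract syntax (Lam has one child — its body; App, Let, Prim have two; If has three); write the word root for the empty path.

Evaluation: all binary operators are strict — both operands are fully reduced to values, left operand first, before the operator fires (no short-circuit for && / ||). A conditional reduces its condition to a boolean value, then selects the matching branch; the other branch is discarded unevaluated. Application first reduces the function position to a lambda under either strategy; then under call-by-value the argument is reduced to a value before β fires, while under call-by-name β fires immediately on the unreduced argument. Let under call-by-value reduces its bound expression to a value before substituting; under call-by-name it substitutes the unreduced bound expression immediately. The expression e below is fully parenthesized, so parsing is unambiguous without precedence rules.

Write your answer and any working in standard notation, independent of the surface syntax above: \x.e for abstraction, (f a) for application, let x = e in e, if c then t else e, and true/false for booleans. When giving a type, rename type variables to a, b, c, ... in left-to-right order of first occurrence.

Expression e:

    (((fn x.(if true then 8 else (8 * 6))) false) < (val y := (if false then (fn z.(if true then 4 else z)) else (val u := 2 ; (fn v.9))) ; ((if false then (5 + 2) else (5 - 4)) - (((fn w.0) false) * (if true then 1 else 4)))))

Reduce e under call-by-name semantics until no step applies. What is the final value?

Answer: false

Derivation:
step 0: (((\x.(if true then 8 else (8 * 6))) false) < (let y = (if false then (\z.(if true then 4 else z)) else (let u = 2 in (\v.9))) in ((if false then (5 + 2) else (5 - 4)) - (((\w.0) false) * (if true then 1 else 4)))))
step 1: [beta@0] ((if true then 8 else (8 * 6)) < (let y = (if false then (\z.(if true then 4 else z)) else (let u = 2 in (\v.9))) in ((if false then (5 + 2) else (5 - 4)) - (((\w.0) false) * (if true then 1 else 4)))))
step 2: [if@0] (8 < (let y = (if false then (\z.(if true then 4 else z)) else (let u = 2 in (\v.9))) in ((if false then (5 + 2) else (5 - 4)) - (((\w.0) false) * (if true then 1 else 4)))))
step 3: [let@1] (8 < ((if false then (5 + 2) else (5 - 4)) - (((\w.0) false) * (if true then 1 else 4))))
step 4: [if@1.0] (8 < ((5 - 4) - (((\w.0) false) * (if true then 1 else 4))))
step 5: [delta@1.0] (8 < (1 - (((\w.0) false) * (if true then 1 else 4))))
step 6: [beta@1.1.0] (8 < (1 - (0 * (if true then 1 else 4))))
step 7: [if@1.1.1] (8 < (1 - (0 * 1)))
step 8: [delta@1.1] (8 < (1 - 0))
step 9: [delta@1] (8 < 1)
step 10: [delta@root] false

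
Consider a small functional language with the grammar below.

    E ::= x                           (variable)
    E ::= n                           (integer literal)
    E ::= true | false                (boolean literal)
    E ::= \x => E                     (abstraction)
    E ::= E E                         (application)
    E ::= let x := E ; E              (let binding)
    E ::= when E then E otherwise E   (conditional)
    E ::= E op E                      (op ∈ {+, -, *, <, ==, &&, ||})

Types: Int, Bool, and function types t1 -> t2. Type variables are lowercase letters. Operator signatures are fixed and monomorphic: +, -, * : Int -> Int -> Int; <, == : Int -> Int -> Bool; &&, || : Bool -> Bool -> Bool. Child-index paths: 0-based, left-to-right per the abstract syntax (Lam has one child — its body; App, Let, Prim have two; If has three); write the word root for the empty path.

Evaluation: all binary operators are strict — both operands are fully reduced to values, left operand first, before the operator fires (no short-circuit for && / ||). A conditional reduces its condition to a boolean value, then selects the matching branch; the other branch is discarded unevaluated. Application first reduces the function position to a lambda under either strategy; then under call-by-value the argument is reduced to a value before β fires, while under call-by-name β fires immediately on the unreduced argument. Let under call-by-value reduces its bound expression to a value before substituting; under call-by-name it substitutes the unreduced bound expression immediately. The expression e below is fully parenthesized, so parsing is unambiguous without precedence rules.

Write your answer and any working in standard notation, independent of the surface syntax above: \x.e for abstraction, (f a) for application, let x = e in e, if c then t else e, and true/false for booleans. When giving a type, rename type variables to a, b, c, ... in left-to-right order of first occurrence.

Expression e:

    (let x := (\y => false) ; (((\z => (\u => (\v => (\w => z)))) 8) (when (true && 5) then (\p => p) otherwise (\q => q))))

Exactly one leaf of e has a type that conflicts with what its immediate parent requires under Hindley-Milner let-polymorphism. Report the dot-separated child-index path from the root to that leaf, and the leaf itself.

Answer: 1.1.0.1 : 5

Derivation:
\y._ : a -> Bool
let x : forall. a -> Bool
z : b
\w._ : e -> b
\v._ : d -> e -> b
\u._ : c -> d -> e -> b
\z._ : b -> c -> d -> e -> b
  unify b -> c -> d -> e -> b ~ Int -> f
  unify b ~ Int
  unify c -> d -> e -> Int ~ f
_ _ : c -> d -> e -> Int
  unify Bool ~ Bool
  unify Int ~ Bool
  FAIL: mismatch Int ~ Bool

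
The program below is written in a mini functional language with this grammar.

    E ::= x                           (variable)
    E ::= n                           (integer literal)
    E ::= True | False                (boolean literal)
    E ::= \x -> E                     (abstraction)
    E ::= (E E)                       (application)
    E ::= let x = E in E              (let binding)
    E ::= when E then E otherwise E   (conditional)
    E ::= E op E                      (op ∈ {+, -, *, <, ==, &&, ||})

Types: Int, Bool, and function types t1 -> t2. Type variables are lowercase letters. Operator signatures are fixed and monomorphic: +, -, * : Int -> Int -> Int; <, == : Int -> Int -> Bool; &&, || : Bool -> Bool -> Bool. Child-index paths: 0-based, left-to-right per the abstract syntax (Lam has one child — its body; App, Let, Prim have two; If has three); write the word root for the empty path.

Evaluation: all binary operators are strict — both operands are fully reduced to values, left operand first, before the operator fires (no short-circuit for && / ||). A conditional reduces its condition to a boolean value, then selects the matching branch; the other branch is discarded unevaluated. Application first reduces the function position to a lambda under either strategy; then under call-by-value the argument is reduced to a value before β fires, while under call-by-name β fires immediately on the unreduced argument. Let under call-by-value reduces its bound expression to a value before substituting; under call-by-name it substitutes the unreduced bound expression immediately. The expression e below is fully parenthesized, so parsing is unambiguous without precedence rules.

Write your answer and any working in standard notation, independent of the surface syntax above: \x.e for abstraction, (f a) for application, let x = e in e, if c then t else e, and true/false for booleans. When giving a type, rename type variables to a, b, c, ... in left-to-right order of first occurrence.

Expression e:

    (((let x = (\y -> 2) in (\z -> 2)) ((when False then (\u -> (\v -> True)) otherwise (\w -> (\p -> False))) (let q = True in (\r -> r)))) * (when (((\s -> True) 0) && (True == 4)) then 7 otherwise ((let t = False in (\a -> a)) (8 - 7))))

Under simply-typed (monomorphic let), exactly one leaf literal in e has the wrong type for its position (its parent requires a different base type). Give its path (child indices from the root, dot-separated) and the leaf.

Working:
\y._ : a -> Int
let x : a -> Int
\z._ : b -> Int
  unify Bool ~ Bool
\v._ : d -> Bool
\u._ : c -> d -> Bool
\p._ : f -> Bool
\w._ : e -> f -> Bool
  unify c -> d -> Bool ~ e -> f -> Bool
  unify c ~ e
  unify d -> Bool ~ f -> Bool
  unify d ~ f
  unify Bool ~ Bool
let q : Bool
r : g
\r._ : g -> g
  unify e -> f -> Bool ~ (g -> g) -> h
  unify e ~ g -> g
  unify f -> Bool ~ h
_ _ : f -> Bool
  unify b -> Int ~ (f -> Bool) -> i
  unify b ~ f -> Bool
  unify Int ~ i
_ _ : Int
  unify Int ~ Int
\s._ : j -> Bool
  unify j -> Bool ~ Int -> k
  unify j ~ Int
  unify Bool ~ k
_ _ : Bool
  unify Bool ~ Bool
  unify Bool ~ Int
  FAIL: mismatch Bool ~ Int

Answer: 1.0.1.0 : true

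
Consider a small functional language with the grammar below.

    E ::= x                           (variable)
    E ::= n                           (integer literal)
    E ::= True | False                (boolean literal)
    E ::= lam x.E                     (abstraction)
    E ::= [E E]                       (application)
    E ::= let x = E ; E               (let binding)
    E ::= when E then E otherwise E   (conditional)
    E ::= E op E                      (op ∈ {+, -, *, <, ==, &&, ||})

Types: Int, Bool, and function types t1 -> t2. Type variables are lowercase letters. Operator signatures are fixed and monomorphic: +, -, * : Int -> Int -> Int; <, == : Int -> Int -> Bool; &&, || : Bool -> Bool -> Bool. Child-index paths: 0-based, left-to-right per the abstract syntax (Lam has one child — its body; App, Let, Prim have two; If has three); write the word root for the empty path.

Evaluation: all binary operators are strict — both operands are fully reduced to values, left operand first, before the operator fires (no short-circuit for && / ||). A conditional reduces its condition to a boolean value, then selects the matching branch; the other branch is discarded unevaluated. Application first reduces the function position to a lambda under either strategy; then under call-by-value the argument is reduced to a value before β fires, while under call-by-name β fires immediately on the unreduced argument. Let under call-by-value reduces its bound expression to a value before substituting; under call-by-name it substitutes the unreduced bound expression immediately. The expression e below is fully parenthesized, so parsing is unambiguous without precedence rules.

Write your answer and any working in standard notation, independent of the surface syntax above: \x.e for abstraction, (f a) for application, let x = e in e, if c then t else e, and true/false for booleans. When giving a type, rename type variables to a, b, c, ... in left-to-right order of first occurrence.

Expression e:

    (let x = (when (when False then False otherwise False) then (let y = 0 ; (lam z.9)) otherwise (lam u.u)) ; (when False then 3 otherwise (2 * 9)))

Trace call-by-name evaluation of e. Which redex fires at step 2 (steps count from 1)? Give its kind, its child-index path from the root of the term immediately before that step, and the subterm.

Answer: if at root : (if false then 3 else (2 * 9))

Trace:
step 0: (let x = (if (if false then false else false) then (let y = 0 in (\z.9)) else (\u.u)) in (if false then 3 else (2 * 9)))
step 1: [let@root] (if false then 3 else (2 * 9))
step 2: [if@root] (2 * 9)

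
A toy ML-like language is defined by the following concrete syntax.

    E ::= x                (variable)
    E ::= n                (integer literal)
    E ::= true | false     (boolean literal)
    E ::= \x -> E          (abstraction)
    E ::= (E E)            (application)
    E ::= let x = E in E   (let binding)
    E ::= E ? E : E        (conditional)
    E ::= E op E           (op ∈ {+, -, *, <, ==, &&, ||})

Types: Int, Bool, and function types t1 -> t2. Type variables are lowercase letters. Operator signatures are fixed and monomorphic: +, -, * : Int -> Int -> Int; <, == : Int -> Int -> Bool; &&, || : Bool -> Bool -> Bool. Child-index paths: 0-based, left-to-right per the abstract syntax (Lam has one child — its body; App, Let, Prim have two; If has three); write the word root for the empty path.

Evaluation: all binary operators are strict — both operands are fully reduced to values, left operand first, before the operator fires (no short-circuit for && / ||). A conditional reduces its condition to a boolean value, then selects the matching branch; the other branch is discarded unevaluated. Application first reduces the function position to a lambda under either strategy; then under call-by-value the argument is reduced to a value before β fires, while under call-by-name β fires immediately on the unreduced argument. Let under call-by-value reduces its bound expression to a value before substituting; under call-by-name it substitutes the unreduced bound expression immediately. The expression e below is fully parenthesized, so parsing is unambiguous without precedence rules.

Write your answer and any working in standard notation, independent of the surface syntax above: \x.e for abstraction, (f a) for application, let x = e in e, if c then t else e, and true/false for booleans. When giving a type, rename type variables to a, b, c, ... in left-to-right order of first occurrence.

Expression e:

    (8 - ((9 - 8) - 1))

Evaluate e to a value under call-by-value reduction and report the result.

Answer: 8

Trace:
step 0: (8 - ((9 - 8) - 1))
step 1: [delta@1.0] (8 - (1 - 1))
step 2: [delta@1] (8 - 0)
step 3: [delta@root] 8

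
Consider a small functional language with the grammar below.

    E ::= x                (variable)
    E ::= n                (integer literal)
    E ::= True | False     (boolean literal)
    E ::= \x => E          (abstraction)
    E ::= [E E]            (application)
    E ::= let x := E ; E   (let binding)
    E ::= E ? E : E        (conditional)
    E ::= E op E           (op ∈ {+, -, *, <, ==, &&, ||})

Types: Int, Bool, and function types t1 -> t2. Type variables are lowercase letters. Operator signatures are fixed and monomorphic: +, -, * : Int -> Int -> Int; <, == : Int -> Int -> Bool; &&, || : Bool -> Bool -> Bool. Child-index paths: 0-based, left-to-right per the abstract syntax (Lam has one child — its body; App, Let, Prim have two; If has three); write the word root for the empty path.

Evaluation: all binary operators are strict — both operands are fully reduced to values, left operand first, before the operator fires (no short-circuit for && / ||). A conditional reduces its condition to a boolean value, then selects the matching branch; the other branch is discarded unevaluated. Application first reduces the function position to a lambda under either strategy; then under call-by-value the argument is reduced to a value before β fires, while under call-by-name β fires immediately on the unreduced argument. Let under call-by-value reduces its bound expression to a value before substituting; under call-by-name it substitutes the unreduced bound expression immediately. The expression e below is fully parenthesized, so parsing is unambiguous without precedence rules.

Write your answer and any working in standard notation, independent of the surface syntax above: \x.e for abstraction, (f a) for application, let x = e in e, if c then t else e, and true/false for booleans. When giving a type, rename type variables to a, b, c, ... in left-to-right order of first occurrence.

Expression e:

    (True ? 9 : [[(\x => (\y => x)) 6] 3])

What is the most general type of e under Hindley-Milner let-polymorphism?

Trace:
  unify Bool ~ Bool
x : a
\y._ : b -> a
\x._ : a -> b -> a
  unify a -> b -> a ~ Int -> c
  unify a ~ Int
  unify b -> Int ~ c
_ _ : b -> Int
  unify b -> Int ~ Int -> d
  unify b ~ Int
  unify Int ~ d
_ _ : Int
  unify Int ~ Int

Answer: Int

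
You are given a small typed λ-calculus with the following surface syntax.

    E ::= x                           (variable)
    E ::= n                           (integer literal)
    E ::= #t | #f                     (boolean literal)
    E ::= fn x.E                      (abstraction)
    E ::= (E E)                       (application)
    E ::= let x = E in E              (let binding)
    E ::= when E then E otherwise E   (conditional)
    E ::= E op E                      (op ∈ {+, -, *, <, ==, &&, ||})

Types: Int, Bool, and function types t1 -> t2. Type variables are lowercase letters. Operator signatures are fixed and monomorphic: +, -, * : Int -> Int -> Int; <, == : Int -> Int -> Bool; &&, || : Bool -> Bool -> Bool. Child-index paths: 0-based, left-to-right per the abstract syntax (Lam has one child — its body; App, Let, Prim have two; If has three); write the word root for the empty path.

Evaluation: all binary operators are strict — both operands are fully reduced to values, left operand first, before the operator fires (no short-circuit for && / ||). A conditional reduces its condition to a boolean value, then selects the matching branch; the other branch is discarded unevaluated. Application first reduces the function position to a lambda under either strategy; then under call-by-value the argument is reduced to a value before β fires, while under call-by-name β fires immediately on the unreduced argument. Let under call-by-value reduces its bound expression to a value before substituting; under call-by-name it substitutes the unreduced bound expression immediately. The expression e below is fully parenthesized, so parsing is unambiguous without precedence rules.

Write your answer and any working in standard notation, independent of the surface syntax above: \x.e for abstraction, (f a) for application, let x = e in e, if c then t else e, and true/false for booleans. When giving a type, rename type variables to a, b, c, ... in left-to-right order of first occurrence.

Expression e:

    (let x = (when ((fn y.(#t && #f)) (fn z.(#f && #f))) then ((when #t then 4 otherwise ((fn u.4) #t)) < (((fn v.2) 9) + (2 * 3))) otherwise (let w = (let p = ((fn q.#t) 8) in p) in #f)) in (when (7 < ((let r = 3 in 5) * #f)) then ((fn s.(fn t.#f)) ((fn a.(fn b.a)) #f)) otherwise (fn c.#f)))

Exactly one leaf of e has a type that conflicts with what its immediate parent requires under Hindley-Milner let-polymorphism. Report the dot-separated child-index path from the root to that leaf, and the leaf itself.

Answer: 1.0.1.1 : false

Derivation:
  unify Bool ~ Bool
  unify Bool ~ Bool
\y._ : a -> Bool
  unify Bool ~ Bool
  unify Bool ~ Bool
\z._ : b -> Bool
  unify a -> Bool ~ (b -> Bool) -> c
  unify a ~ b -> Bool
  unify Bool ~ c
_ _ : Bool
  unify Bool ~ Bool
  unify Bool ~ Bool
\u._ : d -> Int
  unify d -> Int ~ Bool -> e
  unify d ~ Bool
  unify Int ~ e
_ _ : Int
  unify Int ~ Int
  unify Int ~ Int
\v._ : f -> Int
  unify f -> Int ~ Int -> g
  unify f ~ Int
  unify Int ~ g
_ _ : Int
  unify Int ~ Int
  unify Int ~ Int
  unify Int ~ Int
  unify Int ~ Int
  unify Int ~ Int
\q._ : h -> Bool
  unify h -> Bool ~ Int -> i
  unify h ~ Int
  unify Bool ~ i
_ _ : Bool
let p : Bool
p : Bool
let w : Bool
  unify Bool ~ Bool
let x : Bool
  unify Int ~ Int
let r : Int
  unify Int ~ Int
  unify Bool ~ Int
  FAIL: mismatch Bool ~ Int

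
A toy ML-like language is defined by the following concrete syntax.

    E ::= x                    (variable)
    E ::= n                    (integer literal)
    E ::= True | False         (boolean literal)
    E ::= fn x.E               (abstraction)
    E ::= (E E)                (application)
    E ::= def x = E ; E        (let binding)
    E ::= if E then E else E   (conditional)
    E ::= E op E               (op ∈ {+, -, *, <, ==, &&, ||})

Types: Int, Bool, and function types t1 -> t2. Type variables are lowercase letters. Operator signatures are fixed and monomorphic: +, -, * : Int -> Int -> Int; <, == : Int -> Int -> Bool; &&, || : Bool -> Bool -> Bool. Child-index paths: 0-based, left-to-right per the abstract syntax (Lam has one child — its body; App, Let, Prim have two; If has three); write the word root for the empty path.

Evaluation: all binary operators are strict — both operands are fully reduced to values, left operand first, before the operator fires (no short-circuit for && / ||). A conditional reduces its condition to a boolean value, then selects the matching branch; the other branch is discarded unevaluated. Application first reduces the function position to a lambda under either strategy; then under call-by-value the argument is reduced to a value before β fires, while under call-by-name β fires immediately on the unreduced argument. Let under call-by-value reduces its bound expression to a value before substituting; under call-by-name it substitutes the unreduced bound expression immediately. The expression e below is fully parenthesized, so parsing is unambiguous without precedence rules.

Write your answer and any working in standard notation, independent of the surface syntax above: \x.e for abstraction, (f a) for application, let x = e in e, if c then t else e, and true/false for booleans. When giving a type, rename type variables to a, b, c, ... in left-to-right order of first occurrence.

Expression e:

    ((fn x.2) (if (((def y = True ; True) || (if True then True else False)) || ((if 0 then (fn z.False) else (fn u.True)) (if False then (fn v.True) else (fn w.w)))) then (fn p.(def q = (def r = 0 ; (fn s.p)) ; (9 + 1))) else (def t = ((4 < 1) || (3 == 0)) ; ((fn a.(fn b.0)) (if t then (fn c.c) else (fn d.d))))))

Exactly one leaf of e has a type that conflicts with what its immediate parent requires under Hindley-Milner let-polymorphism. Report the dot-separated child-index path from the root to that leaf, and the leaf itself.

Answer: 1.0.1.0.0 : 0

Trace:
\x._ : a -> Int
let y : Bool
  unify Bool ~ Bool
  unify Bool ~ Bool
  unify Bool ~ Bool
  unify Bool ~ Bool
  unify Bool ~ Bool
  unify Int ~ Bool
  FAIL: mismatch Int ~ Bool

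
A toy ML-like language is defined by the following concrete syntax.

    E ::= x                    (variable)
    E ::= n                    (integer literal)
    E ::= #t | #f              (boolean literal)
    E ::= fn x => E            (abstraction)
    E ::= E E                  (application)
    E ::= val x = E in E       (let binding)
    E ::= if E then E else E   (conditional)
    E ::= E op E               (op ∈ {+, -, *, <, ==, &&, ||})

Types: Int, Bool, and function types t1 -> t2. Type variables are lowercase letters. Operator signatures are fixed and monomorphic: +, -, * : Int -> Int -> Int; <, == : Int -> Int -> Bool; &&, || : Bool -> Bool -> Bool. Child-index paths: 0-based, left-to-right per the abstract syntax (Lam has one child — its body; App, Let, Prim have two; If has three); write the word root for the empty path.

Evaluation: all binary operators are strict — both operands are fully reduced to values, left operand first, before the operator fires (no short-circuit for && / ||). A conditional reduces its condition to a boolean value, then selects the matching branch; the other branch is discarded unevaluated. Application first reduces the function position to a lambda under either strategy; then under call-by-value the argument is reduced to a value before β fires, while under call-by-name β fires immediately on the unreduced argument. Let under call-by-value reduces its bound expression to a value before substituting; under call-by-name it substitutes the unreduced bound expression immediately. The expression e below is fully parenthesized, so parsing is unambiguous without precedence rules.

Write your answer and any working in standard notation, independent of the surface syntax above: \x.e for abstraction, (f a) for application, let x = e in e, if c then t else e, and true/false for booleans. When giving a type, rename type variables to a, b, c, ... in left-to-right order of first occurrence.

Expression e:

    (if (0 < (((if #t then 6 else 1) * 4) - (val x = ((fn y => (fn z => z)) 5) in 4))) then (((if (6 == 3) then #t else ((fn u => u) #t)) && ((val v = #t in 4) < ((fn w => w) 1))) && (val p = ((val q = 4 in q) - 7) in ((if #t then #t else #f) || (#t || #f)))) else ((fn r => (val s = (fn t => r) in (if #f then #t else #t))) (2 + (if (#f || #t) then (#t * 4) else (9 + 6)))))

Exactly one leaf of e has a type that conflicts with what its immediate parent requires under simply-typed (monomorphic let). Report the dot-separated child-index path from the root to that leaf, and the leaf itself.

Answer: 2.1.1.1.0 : true

Derivation:
  unify Int ~ Int
  unify Bool ~ Bool
  unify Int ~ Int
  unify Int ~ Int
  unify Int ~ Int
  unify Int ~ Int
z : b
\z._ : b -> b
\y._ : a -> b -> b
  unify a -> b -> b ~ Int -> c
  unify a ~ Int
  unify b -> b ~ c
_ _ : b -> b
let x : b -> b
  unify Int ~ Int
  unify Int ~ Int
  unify Bool ~ Bool
  unify Int ~ Int
  unify Int ~ Int
  unify Bool ~ Bool
u : d
\u._ : d -> d
  unify d -> d ~ Bool -> e
  unify d ~ Bool
  unify Bool ~ e
_ _ : Bool
  unify Bool ~ Bool
  unify Bool ~ Bool
let v : Bool
  unify Int ~ Int
w : f
\w._ : f -> f
  unify f -> f ~ Int -> g
  unify f ~ Int
  unify Int ~ g
_ _ : Int
  unify Int ~ Int
  unify Bool ~ Bool
  unify Bool ~ Bool
let q : Int
q : Int
  unify Int ~ Int
  unify Int ~ Int
let p : Int
  unify Bool ~ Bool
  unify Bool ~ Bool
  unify Bool ~ Bool
  unify Bool ~ Bool
  unify Bool ~ Bool
  unify Bool ~ Bool
  unify Bool ~ Bool
r : h
\t._ : i -> h
let s : i -> h
  unify Bool ~ Bool
  unify Bool ~ Bool
\r._ : h -> Bool
  unify Int ~ Int
  unify Bool ~ Bool
  unify Bool ~ Bool
  unify Bool ~ Bool
  unify Bool ~ Int
  FAIL: mismatch Bool ~ Int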